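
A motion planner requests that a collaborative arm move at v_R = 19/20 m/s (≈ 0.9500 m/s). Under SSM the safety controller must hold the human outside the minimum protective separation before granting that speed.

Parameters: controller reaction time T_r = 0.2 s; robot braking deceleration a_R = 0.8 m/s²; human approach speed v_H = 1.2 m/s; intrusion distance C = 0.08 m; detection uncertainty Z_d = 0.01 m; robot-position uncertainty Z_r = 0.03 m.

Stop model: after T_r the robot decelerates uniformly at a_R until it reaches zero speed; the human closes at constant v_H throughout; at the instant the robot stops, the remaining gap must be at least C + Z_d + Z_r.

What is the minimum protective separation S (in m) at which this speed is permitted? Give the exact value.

stop time T_s = (19/20)/(4/5) = 1.1875 s
robot in T_r: 0.9500·0.2000 = 0.1900 m
robot under decel: 0.9500²/(2·0.8000) = 0.5641 m
person approaches 1.2000·(0.2000+1.1875) = 1.6650 m
margins: 0.0800+0.0100+0.0300 = 0.1200 m
S_min ≈ 0.1900+0.5641+1.6650+0.1200  ⇒  S_min = 325/128 m

S_min = 325/128 m = 2.5391 m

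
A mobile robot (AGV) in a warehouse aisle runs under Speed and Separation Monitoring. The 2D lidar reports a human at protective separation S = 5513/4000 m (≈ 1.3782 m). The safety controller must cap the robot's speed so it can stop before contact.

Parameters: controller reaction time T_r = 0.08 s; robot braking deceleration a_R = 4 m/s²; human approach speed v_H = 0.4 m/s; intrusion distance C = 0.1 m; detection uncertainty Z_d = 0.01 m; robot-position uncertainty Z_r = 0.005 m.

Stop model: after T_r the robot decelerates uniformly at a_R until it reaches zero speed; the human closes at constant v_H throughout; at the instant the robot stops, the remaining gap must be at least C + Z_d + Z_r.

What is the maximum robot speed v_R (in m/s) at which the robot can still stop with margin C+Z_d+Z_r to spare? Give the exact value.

at the boundary: (1/8)·v² + (9/50)·v + (-197/160) = 0
  disc = (9/50)² − 4·(1/8)·(-197/160) = 25921/40000 ; √disc = 161/200
  v_R = (−(9/50) + 161/200) / (2·(1/8)) = 5/2 m/s
check:
T_s = v_R/a_R = (5/2)/4 = 0.6250 s
robot in T_r: 2.5000·0.0800 = 0.2000 m
braking distance = 2.5000²/(2·4.0000) = 0.7812 m
human closes 0.4000·0.7050 = 0.2820 m
residual clearance needed = 0.1000+0.0100+0.0050 = 0.1150 m
sum ≈ 0.2000+0.7812+0.2820+0.1150 ≈ 1.3782 m = S ✓

v_R_max = 5/2 m/s = 2.5000 m/s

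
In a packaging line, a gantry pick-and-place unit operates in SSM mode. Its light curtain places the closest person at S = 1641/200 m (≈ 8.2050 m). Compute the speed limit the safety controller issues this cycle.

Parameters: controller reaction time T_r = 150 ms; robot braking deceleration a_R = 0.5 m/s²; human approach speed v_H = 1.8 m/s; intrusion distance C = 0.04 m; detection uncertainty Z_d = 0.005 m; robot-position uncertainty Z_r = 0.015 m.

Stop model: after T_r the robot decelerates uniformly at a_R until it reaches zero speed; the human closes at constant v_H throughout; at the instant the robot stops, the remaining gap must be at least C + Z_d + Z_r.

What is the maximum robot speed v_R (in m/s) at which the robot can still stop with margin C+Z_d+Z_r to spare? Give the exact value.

quadratic (1)·v² + (15/4)·v + (-63/8) = 0
  disc = (15/4)² − 4·(1)·(-63/8) = 729/16 ; √disc = 27/4
  v_R = (−(15/4) + 27/4) / (2·(1)) = 3/2 m/s
check:
T_s = v_R/a_R = (3/2)/(1/2) = 3.0000 s
robot covers v_R·T_r = 1.5000·0.1500 = 0.2250 m before braking
robot under decel: 1.5000²/(2·0.5000) = 2.2500 m
person approaches 1.8000·(0.1500+3.0000) = 5.6700 m
margins: 0.0400+0.0050+0.0150 = 0.0600 m
sum ≈ 0.2250+2.2500+5.6700+0.0600 ≈ 8.2050 m = S ✓

v_R_max = 3/2 m/s = 1.5000 m/s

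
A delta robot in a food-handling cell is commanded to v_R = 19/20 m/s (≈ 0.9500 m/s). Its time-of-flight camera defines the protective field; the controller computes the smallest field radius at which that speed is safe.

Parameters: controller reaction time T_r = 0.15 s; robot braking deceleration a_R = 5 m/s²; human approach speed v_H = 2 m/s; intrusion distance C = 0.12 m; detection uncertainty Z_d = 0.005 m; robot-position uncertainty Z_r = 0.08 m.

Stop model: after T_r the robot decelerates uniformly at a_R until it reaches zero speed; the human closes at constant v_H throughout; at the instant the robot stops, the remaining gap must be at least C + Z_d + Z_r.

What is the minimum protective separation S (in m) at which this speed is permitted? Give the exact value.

S_min = 4471/4000 m = 1.1178 m

stop time T_s = (19/20)/5 = 0.1900 s
robot in T_r: 0.9500·0.1500 = 0.1425 m
robot under decel: 0.9500²/(2·5.0000) = 0.0902 m
human closes 2.0000·0.3400 = 0.6800 m
C+Z_d+Z_r = 0.1200+0.0050+0.0800 = 0.2050 m
S_min ≈ 0.1425+0.0902+0.6800+0.2050  ⇒  S_min = 4471/4000 m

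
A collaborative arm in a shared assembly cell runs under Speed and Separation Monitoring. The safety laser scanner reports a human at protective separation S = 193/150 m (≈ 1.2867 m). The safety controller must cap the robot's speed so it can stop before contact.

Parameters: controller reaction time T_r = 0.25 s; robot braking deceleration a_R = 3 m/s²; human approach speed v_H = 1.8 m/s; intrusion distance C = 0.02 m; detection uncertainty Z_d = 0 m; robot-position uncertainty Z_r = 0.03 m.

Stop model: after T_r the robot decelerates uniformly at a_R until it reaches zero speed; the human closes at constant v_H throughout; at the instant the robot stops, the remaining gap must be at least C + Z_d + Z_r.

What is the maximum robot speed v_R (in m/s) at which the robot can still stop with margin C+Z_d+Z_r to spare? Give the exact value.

v_R_max = 4/5 m/s = 0.8000 m/s

at the boundary: (1/6)·v² + (17/20)·v + (-59/75) = 0
  disc = (17/20)² − 4·(1/6)·(-59/75) = 4489/3600 ; √disc = 67/60
  v_R = (−(17/20) + 67/60) / (2·(1/6)) = 4/5 m/s
check:
stop time T_s = (4/5)/3 = 0.2667 s
robot covers v_R·T_r = 0.8000·0.2500 = 0.2000 m before braking
robot covers 0.8000·0.2667 − ½·3.0000·0.2667² = 0.1067 m while stopping
human over T_r+T_s: 1.8000·(0.2500+0.2667) = 0.9300 m
margins: 0.0200+0.0000+0.0300 = 0.0500 m
sum ≈ 0.2000+0.1067+0.9300+0.0500 ≈ 1.2867 m = S ✓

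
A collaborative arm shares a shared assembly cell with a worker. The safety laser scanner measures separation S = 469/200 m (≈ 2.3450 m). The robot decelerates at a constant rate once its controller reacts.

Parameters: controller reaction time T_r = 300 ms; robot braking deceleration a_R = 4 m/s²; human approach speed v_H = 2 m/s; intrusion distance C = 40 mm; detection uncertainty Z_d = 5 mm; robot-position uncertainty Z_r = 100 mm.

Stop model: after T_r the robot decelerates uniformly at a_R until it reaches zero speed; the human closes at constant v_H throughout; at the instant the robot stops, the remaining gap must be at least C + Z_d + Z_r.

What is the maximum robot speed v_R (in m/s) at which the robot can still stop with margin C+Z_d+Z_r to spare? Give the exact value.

v_R_max = 8/5 m/s = 1.6000 m/s

quadratic (1/8)·v² + (4/5)·v + (-8/5) = 0
  disc = (4/5)² − 4·(1/8)·(-8/5) = 36/25 ; √disc = 6/5
  v_R = (−(4/5) + 6/5) / (2·(1/8)) = 8/5 m/s
check:
stop time T_s = (8/5)/4 = 0.4000 s
reaction-phase robot travel = 1.6000·0.3000 = 0.4800 m
robot covers 1.6000·0.4000 − ½·4.0000·0.4000² = 0.3200 m while stopping
human over T_r+T_s: 2.0000·(0.3000+0.4000) = 1.4000 m
margins: 0.0400+0.0050+0.1000 = 0.1450 m
sum ≈ 0.4800+0.3200+1.4000+0.1450 ≈ 2.3450 m = S ✓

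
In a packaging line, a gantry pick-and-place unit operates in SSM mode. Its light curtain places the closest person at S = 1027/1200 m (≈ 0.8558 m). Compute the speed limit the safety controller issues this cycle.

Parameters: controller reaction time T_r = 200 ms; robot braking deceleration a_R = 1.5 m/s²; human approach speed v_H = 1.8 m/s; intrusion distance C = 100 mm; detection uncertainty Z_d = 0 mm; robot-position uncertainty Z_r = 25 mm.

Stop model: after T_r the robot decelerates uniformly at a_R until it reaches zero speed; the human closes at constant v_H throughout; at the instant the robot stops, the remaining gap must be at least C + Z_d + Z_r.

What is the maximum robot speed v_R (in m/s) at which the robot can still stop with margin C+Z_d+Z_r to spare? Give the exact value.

v_R_max = 1/4 m/s = 0.2500 m/s

quadratic (1/3)·v² + (7/5)·v + (-89/240) = 0
  disc = (7/5)² − 4·(1/3)·(-89/240) = 2209/900 ; √disc = 47/30
  v_R = (−(7/5) + 47/30) / (2·(1/3)) = 1/4 m/s
check:
braking lasts T_s = (1/4)/(3/2) = 0.1667 s
robot covers v_R·T_r = 0.2500·0.2000 = 0.0500 m before braking
robot under decel: 0.2500²/(2·1.5000) = 0.0208 m
person approaches 1.8000·(0.2000+0.1667) = 0.6600 m
C+Z_d+Z_r = 0.1000+0.0000+0.0250 = 0.1250 m
sum ≈ 0.0500+0.0208+0.6600+0.1250 ≈ 0.8558 m = S ✓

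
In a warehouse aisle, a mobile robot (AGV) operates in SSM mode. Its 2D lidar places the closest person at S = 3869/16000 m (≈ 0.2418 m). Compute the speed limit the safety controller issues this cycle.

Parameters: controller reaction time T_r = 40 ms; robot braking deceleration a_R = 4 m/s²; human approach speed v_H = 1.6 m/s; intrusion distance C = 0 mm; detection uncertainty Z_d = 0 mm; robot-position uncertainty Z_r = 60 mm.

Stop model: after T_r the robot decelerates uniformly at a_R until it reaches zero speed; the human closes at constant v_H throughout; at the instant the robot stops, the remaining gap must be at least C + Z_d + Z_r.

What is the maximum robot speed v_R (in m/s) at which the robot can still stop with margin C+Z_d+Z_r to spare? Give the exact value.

v_R_max = 1/4 m/s = 0.2500 m/s

collect terms ⇒ (1/8)·v_R² + (11/25)·v_R + (-377/3200) = 0
  disc = (11/25)² − 4·(1/8)·(-377/3200) = 40401/160000 ; √disc = 201/400
  v_R = (−(11/25) + 201/400) / (2·(1/8)) = 1/4 m/s
check:
T_s = v_R/a_R = (1/4)/4 = 0.0625 s
robot in T_r: 0.2500·0.0400 = 0.0100 m
robot under decel: 0.2500²/(2·4.0000) = 0.0078 m
person approaches 1.6000·(0.0400+0.0625) = 0.1640 m
C+Z_d+Z_r = 0.0000+0.0000+0.0600 = 0.0600 m
sum ≈ 0.0100+0.0078+0.1640+0.0600 ≈ 0.2418 m = S ✓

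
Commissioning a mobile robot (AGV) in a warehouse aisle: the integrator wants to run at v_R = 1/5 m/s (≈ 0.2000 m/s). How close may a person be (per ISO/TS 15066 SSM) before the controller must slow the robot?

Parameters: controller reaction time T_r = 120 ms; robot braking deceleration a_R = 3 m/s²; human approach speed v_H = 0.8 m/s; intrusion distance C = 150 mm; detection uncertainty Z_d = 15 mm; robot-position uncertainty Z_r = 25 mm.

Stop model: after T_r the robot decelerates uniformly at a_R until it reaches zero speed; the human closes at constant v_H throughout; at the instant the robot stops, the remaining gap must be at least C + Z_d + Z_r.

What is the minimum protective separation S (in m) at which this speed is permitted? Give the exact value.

S_min = 37/100 m = 0.3700 m

braking lasts T_s = (1/5)/3 = 0.0667 s
robot in T_r: 0.2000·0.1200 = 0.0240 m
braking distance = 0.2000²/(2·3.0000) = 0.0067 m
human over T_r+T_s: 0.8000·(0.1200+0.0667) = 0.1493 m
C+Z_d+Z_r = 0.1500+0.0150+0.0250 = 0.1900 m
S_min ≈ 0.0240+0.0067+0.1493+0.1900  ⇒  S_min = 37/100 m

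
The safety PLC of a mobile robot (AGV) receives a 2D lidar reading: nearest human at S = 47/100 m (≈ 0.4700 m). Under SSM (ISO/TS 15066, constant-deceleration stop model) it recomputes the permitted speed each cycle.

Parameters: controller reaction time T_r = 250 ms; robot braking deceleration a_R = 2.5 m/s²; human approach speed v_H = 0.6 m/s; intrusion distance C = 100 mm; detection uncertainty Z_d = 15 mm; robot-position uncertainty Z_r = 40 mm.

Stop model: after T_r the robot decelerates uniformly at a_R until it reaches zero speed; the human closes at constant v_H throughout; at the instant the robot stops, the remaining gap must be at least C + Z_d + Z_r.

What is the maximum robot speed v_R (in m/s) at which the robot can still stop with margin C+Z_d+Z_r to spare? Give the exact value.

collect terms ⇒ (1/5)·v_R² + (49/100)·v_R + (-33/200) = 0
  disc = (49/100)² − 4·(1/5)·(-33/200) = 3721/10000 ; √disc = 61/100
  v_R = (−(49/100) + 61/100) / (2·(1/5)) = 3/10 m/s
check:
stop time T_s = (3/10)/(5/2) = 0.1200 s
robot covers v_R·T_r = 0.3000·0.2500 = 0.0750 m before braking
robot covers 0.3000·0.1200 − ½·2.5000·0.1200² = 0.0180 m while stopping
human closes 0.6000·0.3700 = 0.2220 m
C+Z_d+Z_r = 0.1000+0.0150+0.0400 = 0.1550 m
sum ≈ 0.0750+0.0180+0.2220+0.1550 ≈ 0.4700 m = S ✓

v_R_max = 3/10 m/s = 0.3000 m/s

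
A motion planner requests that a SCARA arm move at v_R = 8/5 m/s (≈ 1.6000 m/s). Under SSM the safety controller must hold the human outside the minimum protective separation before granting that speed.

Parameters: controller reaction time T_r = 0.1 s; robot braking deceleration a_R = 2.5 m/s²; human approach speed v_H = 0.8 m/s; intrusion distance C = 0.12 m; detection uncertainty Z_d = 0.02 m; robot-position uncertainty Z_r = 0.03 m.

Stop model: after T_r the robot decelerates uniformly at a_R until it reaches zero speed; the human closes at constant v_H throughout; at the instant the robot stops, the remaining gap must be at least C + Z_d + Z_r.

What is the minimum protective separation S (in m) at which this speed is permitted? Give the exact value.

stop time T_s = (8/5)/(5/2) = 0.6400 s
robot covers v_R·T_r = 1.6000·0.1000 = 0.1600 m before braking
robot under decel: 1.6000²/(2·2.5000) = 0.5120 m
human over T_r+T_s: 0.8000·(0.1000+0.6400) = 0.5920 m
margins: 0.1200+0.0200+0.0300 = 0.1700 m
S_min ≈ 0.1600+0.5120+0.5920+0.1700  ⇒  S_min = 717/500 m

S_min = 717/500 m = 1.4340 m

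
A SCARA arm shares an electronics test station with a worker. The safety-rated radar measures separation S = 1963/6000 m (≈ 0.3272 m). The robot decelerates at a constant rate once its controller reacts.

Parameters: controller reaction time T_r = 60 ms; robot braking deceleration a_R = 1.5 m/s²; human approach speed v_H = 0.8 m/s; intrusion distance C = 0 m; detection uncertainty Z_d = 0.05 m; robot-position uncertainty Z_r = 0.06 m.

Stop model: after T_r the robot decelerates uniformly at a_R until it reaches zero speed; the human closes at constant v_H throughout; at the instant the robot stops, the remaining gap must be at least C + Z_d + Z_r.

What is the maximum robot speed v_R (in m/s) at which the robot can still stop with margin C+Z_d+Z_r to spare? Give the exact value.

at the boundary: (1/3)·v² + (89/150)·v + (-203/1200) = 0
  disc = (89/150)² − 4·(1/3)·(-203/1200) = 361/625 ; √disc = 19/25
  v_R = (−(89/150) + 19/25) / (2·(1/3)) = 1/4 m/s
check:
braking lasts T_s = (1/4)/(3/2) = 0.1667 s
robot covers v_R·T_r = 0.2500·0.0600 = 0.0150 m before braking
robot under decel: 0.2500²/(2·1.5000) = 0.0208 m
person approaches 0.8000·(0.0600+0.1667) = 0.1813 m
residual clearance needed = 0.0000+0.0500+0.0600 = 0.1100 m
sum ≈ 0.0150+0.0208+0.1813+0.1100 ≈ 0.3272 m = S ✓

v_R_max = 1/4 m/s = 0.2500 m/s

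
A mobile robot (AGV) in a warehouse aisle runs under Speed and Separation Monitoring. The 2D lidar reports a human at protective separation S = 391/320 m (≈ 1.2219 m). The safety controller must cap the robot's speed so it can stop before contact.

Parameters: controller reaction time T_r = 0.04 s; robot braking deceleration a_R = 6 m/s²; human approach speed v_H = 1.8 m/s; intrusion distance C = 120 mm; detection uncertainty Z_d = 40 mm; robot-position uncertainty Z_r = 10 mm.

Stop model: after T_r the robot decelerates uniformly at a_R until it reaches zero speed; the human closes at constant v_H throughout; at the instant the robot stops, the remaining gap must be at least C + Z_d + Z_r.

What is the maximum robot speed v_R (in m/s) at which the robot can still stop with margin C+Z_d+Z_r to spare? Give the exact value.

quadratic (1/12)·v² + (17/50)·v + (-7839/8000) = 0
  disc = (17/50)² − 4·(1/12)·(-7839/8000) = 17689/40000 ; √disc = 133/200
  v_R = (−(17/50) + 133/200) / (2·(1/12)) = 39/20 m/s
check:
braking lasts T_s = (39/20)/6 = 0.3250 s
reaction-phase robot travel = 1.9500·0.0400 = 0.0780 m
braking distance = 1.9500²/(2·6.0000) = 0.3169 m
human over T_r+T_s: 1.8000·(0.0400+0.3250) = 0.6570 m
margins: 0.1200+0.0400+0.0100 = 0.1700 m
sum ≈ 0.0780+0.3169+0.6570+0.1700 ≈ 1.2219 m = S ✓

v_R_max = 39/20 m/s = 1.9500 m/s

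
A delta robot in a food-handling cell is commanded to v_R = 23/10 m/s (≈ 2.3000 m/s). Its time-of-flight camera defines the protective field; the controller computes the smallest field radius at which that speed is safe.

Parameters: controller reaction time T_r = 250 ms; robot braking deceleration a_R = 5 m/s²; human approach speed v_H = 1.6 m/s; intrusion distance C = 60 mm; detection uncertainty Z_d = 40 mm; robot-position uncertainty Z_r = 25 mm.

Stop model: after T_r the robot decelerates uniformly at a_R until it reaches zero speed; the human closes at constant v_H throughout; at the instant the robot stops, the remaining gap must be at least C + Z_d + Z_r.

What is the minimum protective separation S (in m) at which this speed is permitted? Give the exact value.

T_s = v_R/a_R = (23/10)/5 = 0.4600 s
reaction-phase robot travel = 2.3000·0.2500 = 0.5750 m
robot under decel: 2.3000²/(2·5.0000) = 0.5290 m
person approaches 1.6000·(0.2500+0.4600) = 1.1360 m
residual clearance needed = 0.0600+0.0400+0.0250 = 0.1250 m
S_min ≈ 0.5750+0.5290+1.1360+0.1250  ⇒  S_min = 473/200 m

S_min = 473/200 m = 2.3650 m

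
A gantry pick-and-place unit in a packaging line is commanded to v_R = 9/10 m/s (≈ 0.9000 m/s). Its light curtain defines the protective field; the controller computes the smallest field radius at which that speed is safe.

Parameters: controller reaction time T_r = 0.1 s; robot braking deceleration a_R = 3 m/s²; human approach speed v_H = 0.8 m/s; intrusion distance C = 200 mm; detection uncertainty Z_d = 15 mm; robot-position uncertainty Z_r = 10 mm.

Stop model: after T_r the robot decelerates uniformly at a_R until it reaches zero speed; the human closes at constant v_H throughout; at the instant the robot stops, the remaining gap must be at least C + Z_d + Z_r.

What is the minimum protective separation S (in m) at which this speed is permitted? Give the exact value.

S_min = 77/100 m = 0.7700 m

stop time T_s = (9/10)/3 = 0.3000 s
robot in T_r: 0.9000·0.1000 = 0.0900 m
robot under decel: 0.9000²/(2·3.0000) = 0.1350 m
human closes 0.8000·0.4000 = 0.3200 m
residual clearance needed = 0.2000+0.0150+0.0100 = 0.2250 m
S_min ≈ 0.0900+0.1350+0.3200+0.2250  ⇒  S_min = 77/100 m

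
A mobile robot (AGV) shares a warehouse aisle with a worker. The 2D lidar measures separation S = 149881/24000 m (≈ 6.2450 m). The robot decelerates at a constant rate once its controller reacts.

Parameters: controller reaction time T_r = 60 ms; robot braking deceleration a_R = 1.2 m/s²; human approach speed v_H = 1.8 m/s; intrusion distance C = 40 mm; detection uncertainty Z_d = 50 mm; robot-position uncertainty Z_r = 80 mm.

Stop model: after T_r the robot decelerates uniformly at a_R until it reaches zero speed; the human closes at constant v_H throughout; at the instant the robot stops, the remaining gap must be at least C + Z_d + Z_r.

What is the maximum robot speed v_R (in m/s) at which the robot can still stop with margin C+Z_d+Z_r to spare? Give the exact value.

quadratic (5/12)·v² + (39/25)·v + (-143209/24000) = 0
  disc = (39/25)² − 4·(5/12)·(-143209/24000) = 4456321/360000 ; √disc = 2111/600
  v_R = (−(39/25) + 2111/600) / (2·(5/12)) = 47/20 m/s
check:
T_s = v_R/a_R = (47/20)/(6/5) = 1.9583 s
robot covers v_R·T_r = 2.3500·0.0600 = 0.1410 m before braking
braking distance = 2.3500²/(2·1.2000) = 2.3010 m
human over T_r+T_s: 1.8000·(0.0600+1.9583) = 3.6330 m
residual clearance needed = 0.0400+0.0500+0.0800 = 0.1700 m
sum ≈ 0.1410+2.3010+3.6330+0.1700 ≈ 6.2450 m = S ✓

v_R_max = 47/20 m/s = 2.3500 m/s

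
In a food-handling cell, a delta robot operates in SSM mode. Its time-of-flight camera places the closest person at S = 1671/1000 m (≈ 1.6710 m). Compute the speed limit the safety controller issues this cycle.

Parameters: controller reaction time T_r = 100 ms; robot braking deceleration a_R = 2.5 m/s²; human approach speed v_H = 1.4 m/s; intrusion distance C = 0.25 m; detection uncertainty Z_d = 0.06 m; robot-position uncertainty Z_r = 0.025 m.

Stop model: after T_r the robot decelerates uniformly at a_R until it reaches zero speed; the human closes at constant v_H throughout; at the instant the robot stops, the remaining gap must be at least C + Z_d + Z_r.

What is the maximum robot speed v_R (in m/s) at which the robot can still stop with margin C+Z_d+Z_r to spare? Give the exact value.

v_R_max = 13/10 m/s = 1.3000 m/s

at the boundary: (1/5)·v² + (33/50)·v + (-299/250) = 0
  disc = (33/50)² − 4·(1/5)·(-299/250) = 3481/2500 ; √disc = 59/50
  v_R = (−(33/50) + 59/50) / (2·(1/5)) = 13/10 m/s
check:
stop time T_s = (13/10)/(5/2) = 0.5200 s
robot in T_r: 1.3000·0.1000 = 0.1300 m
braking distance = 1.3000²/(2·2.5000) = 0.3380 m
human closes 1.4000·0.6200 = 0.8680 m
margins: 0.2500+0.0600+0.0250 = 0.3350 m
sum ≈ 0.1300+0.3380+0.8680+0.3350 ≈ 1.6710 m = S ✓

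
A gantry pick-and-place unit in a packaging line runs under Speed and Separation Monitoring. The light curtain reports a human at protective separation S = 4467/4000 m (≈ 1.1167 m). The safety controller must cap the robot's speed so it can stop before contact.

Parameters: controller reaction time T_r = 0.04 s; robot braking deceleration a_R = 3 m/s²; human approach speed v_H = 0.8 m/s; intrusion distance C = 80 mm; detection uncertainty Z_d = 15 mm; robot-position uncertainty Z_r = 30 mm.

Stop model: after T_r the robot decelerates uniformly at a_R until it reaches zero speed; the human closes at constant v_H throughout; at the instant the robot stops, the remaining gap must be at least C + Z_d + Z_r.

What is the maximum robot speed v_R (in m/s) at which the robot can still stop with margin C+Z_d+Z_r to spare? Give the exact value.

v_R_max = 33/20 m/s = 1.6500 m/s

at the boundary: (1/6)·v² + (23/75)·v + (-3839/4000) = 0
  disc = (23/75)² − 4·(1/6)·(-3839/4000) = 66049/90000 ; √disc = 257/300
  v_R = (−(23/75) + 257/300) / (2·(1/6)) = 33/20 m/s
check:
braking lasts T_s = (33/20)/3 = 0.5500 s
robot in T_r: 1.6500·0.0400 = 0.0660 m
robot covers 1.6500·0.5500 − ½·3.0000·0.5500² = 0.4537 m while stopping
human closes 0.8000·0.5900 = 0.4720 m
margins: 0.0800+0.0150+0.0300 = 0.1250 m
sum ≈ 0.0660+0.4537+0.4720+0.1250 ≈ 1.1167 m = S ✓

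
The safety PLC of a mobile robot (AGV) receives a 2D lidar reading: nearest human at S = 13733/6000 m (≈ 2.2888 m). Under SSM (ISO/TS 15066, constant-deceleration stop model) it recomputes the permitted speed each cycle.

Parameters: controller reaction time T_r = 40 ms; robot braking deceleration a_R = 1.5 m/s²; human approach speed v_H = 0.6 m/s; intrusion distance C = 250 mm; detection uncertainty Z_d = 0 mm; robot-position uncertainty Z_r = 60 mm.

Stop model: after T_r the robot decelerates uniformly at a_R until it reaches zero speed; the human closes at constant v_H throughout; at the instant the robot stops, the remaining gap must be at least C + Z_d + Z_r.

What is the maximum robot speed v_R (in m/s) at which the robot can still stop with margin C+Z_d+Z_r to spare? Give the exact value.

collect terms ⇒ (1/3)·v_R² + (11/25)·v_R + (-11729/6000) = 0
  disc = (11/25)² − 4·(1/3)·(-11729/6000) = 63001/22500 ; √disc = 251/150
  v_R = (−(11/25) + 251/150) / (2·(1/3)) = 37/20 m/s
check:
T_s = v_R/a_R = (37/20)/(3/2) = 1.2333 s
robot covers v_R·T_r = 1.8500·0.0400 = 0.0740 m before braking
braking distance = 1.8500²/(2·1.5000) = 1.1408 m
person approaches 0.6000·(0.0400+1.2333) = 0.7640 m
residual clearance needed = 0.2500+0.0000+0.0600 = 0.3100 m
sum ≈ 0.0740+1.1408+0.7640+0.3100 ≈ 2.2888 m = S ✓

v_R_max = 37/20 m/s = 1.8500 m/s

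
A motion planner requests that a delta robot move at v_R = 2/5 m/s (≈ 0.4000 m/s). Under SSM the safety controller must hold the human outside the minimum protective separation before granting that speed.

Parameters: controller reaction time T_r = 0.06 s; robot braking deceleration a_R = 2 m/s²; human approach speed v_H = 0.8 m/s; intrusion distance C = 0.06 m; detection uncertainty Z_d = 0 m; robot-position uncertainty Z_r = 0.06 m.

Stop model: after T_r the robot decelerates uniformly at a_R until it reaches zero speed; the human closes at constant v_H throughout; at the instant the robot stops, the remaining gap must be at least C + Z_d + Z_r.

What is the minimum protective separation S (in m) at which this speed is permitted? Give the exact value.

S_min = 49/125 m = 0.3920 m

T_s = v_R/a_R = (2/5)/2 = 0.2000 s
robot covers v_R·T_r = 0.4000·0.0600 = 0.0240 m before braking
robot under decel: 0.4000²/(2·2.0000) = 0.0400 m
human over T_r+T_s: 0.8000·(0.0600+0.2000) = 0.2080 m
margins: 0.0600+0.0000+0.0600 = 0.1200 m
S_min ≈ 0.0240+0.0400+0.2080+0.1200  ⇒  S_min = 49/125 m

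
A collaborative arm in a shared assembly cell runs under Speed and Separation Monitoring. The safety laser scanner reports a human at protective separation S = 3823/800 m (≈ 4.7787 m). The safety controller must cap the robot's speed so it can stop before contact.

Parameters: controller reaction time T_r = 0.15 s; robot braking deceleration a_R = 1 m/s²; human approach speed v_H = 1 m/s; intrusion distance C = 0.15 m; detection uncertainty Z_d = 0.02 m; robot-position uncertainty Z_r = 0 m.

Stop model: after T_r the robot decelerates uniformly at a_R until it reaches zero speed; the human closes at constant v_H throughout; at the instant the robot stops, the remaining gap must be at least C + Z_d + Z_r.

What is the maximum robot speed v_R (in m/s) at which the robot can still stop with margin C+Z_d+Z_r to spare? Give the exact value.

collect terms ⇒ (1/2)·v_R² + (23/20)·v_R + (-3567/800) = 0
  disc = (23/20)² − 4·(1/2)·(-3567/800) = 256/25 ; √disc = 16/5
  v_R = (−(23/20) + 16/5) / (2·(1/2)) = 41/20 m/s
check:
stop time T_s = (41/20)/1 = 2.0500 s
robot in T_r: 2.0500·0.1500 = 0.3075 m
braking distance = 2.0500²/(2·1.0000) = 2.1012 m
human over T_r+T_s: 1.0000·(0.1500+2.0500) = 2.2000 m
C+Z_d+Z_r = 0.1500+0.0200+0.0000 = 0.1700 m
sum ≈ 0.3075+2.1012+2.2000+0.1700 ≈ 4.7787 m = S ✓

v_R_max = 41/20 m/s = 2.0500 m/s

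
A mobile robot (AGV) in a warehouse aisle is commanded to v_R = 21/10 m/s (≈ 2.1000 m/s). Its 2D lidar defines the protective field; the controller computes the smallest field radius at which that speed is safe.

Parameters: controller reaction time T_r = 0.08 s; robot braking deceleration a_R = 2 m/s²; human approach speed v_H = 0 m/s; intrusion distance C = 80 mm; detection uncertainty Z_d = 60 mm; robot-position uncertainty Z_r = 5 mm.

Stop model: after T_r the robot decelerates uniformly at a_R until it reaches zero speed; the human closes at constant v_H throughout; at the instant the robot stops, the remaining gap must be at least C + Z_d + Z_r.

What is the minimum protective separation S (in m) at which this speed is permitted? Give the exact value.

S_min = 2831/2000 m = 1.4155 m

braking lasts T_s = (21/10)/2 = 1.0500 s
robot covers v_R·T_r = 2.1000·0.0800 = 0.1680 m before braking
robot under decel: 2.1000²/(2·2.0000) = 1.1025 m
human closes 0.0000·1.1300 = 0.0000 m
residual clearance needed = 0.0800+0.0600+0.0050 = 0.1450 m
S_min ≈ 0.1680+1.1025+0.0000+0.1450  ⇒  S_min = 2831/2000 m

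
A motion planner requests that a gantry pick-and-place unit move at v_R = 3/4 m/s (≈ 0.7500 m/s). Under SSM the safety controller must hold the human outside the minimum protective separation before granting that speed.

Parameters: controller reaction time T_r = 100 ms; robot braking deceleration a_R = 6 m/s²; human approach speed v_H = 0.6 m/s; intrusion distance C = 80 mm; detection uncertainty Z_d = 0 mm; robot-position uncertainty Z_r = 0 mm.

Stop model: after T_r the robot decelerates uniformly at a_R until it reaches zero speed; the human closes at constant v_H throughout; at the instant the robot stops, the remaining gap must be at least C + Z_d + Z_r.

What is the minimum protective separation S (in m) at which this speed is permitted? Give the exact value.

S_min = 539/1600 m = 0.3369 m

T_s = v_R/a_R = (3/4)/6 = 0.1250 s
robot covers v_R·T_r = 0.7500·0.1000 = 0.0750 m before braking
robot covers 0.7500·0.1250 − ½·6.0000·0.1250² = 0.0469 m while stopping
human over T_r+T_s: 0.6000·(0.1000+0.1250) = 0.1350 m
margins: 0.0800+0.0000+0.0000 = 0.0800 m
S_min ≈ 0.0750+0.0469+0.1350+0.0800  ⇒  S_min = 539/1600 m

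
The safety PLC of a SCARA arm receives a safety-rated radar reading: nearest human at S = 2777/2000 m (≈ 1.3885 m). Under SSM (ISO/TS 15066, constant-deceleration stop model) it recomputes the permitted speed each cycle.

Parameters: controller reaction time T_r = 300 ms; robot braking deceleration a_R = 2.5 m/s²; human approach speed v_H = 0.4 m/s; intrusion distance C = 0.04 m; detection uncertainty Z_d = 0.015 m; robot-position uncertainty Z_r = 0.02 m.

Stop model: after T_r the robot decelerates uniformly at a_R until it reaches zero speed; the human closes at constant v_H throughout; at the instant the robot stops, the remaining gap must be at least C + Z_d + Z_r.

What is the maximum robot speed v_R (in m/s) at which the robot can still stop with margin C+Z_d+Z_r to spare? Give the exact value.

at the boundary: (1/5)·v² + (23/50)·v + (-2387/2000) = 0
  disc = (23/50)² − 4·(1/5)·(-2387/2000) = 729/625 ; √disc = 27/25
  v_R = (−(23/50) + 27/25) / (2·(1/5)) = 31/20 m/s
check:
braking lasts T_s = (31/20)/(5/2) = 0.6200 s
robot covers v_R·T_r = 1.5500·0.3000 = 0.4650 m before braking
robot covers 1.5500·0.6200 − ½·2.5000·0.6200² = 0.4805 m while stopping
human over T_r+T_s: 0.4000·(0.3000+0.6200) = 0.3680 m
margins: 0.0400+0.0150+0.0200 = 0.0750 m
sum ≈ 0.4650+0.4805+0.3680+0.0750 ≈ 1.3885 m = S ✓

v_R_max = 31/20 m/s = 1.5500 m/s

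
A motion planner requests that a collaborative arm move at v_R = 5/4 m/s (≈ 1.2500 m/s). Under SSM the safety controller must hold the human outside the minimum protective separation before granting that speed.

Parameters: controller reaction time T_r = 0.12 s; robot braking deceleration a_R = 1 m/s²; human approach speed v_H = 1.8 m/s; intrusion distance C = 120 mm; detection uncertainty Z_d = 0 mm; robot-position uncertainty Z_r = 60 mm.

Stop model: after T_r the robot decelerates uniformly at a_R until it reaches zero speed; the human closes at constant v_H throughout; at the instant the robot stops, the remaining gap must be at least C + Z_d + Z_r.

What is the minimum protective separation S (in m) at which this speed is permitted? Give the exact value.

S_min = 14309/4000 m = 3.5772 m

braking lasts T_s = (5/4)/1 = 1.2500 s
robot covers v_R·T_r = 1.2500·0.1200 = 0.1500 m before braking
robot covers 1.2500·1.2500 − ½·1.0000·1.2500² = 0.7812 m while stopping
human closes 1.8000·1.3700 = 2.4660 m
margins: 0.1200+0.0000+0.0600 = 0.1800 m
S_min ≈ 0.1500+0.7812+2.4660+0.1800  ⇒  S_min = 14309/4000 m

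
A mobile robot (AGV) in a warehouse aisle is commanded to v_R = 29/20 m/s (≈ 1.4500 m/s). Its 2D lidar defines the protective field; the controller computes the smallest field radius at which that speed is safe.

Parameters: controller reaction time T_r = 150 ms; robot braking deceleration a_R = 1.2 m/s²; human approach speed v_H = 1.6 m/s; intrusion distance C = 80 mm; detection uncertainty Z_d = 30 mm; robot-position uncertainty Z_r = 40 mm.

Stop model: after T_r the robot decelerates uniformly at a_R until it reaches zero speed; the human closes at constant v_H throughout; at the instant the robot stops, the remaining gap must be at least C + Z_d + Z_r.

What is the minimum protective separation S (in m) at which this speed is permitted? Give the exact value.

T_s = v_R/a_R = (29/20)/(6/5) = 1.2083 s
robot covers v_R·T_r = 1.4500·0.1500 = 0.2175 m before braking
robot under decel: 1.4500²/(2·1.2000) = 0.8760 m
person approaches 1.6000·(0.1500+1.2083) = 2.1733 m
residual clearance needed = 0.0800+0.0300+0.0400 = 0.1500 m
S_min ≈ 0.2175+0.8760+2.1733+0.1500  ⇒  S_min = 5467/1600 m

S_min = 5467/1600 m = 3.4169 m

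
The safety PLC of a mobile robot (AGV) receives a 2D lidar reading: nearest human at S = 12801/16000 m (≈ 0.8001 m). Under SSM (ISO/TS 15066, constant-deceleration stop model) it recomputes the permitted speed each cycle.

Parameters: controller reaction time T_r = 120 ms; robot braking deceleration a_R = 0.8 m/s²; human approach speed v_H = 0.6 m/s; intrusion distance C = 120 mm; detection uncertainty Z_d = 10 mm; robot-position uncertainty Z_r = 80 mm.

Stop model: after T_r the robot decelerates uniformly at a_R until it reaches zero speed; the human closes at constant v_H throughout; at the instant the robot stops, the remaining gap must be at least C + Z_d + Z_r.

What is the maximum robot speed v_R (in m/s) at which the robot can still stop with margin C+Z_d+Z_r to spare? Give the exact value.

v_R_max = 9/20 m/s = 0.4500 m/s

at the boundary: (5/8)·v² + (87/100)·v + (-8289/16000) = 0
  disc = (87/100)² − 4·(5/8)·(-8289/16000) = 328329/160000 ; √disc = 573/400
  v_R = (−(87/100) + 573/400) / (2·(5/8)) = 9/20 m/s
check:
stop time T_s = (9/20)/(4/5) = 0.5625 s
reaction-phase robot travel = 0.4500·0.1200 = 0.0540 m
robot covers 0.4500·0.5625 − ½·0.8000·0.5625² = 0.1266 m while stopping
human over T_r+T_s: 0.6000·(0.1200+0.5625) = 0.4095 m
C+Z_d+Z_r = 0.1200+0.0100+0.0800 = 0.2100 m
sum ≈ 0.0540+0.1266+0.4095+0.2100 ≈ 0.8001 m = S ✓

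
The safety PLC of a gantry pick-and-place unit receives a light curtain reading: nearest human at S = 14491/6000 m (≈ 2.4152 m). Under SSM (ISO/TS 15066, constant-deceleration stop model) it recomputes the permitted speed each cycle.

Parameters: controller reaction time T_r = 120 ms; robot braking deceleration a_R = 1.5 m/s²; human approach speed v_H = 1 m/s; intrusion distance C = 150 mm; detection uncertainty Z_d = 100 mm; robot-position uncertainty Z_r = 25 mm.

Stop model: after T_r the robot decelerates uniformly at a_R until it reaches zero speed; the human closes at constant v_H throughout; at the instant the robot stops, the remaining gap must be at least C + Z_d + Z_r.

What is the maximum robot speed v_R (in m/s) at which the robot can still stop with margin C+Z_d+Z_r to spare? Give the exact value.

quadratic (1/3)·v² + (59/75)·v + (-12121/6000) = 0
  disc = (59/75)² − 4·(1/3)·(-12121/6000) = 8281/2500 ; √disc = 91/50
  v_R = (−(59/75) + 91/50) / (2·(1/3)) = 31/20 m/s
check:
T_s = v_R/a_R = (31/20)/(3/2) = 1.0333 s
robot covers v_R·T_r = 1.5500·0.1200 = 0.1860 m before braking
robot covers 1.5500·1.0333 − ½·1.5000·1.0333² = 0.8008 m while stopping
human over T_r+T_s: 1.0000·(0.1200+1.0333) = 1.1533 m
margins: 0.1500+0.1000+0.0250 = 0.2750 m
sum ≈ 0.1860+0.8008+1.1533+0.2750 ≈ 2.4152 m = S ✓

v_R_max = 31/20 m/s = 1.5500 m/s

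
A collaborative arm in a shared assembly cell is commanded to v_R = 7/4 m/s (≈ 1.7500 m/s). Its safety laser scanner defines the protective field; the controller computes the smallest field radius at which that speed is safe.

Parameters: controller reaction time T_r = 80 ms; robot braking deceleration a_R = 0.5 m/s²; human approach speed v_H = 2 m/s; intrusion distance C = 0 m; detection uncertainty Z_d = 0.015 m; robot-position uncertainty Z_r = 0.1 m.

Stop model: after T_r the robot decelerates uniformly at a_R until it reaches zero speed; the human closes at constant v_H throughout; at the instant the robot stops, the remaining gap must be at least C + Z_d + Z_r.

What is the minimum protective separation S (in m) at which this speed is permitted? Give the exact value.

S_min = 4191/400 m = 10.4775 m

T_s = v_R/a_R = (7/4)/(1/2) = 3.5000 s
robot in T_r: 1.7500·0.0800 = 0.1400 m
robot covers 1.7500·3.5000 − ½·0.5000·3.5000² = 3.0625 m while stopping
person approaches 2.0000·(0.0800+3.5000) = 7.1600 m
C+Z_d+Z_r = 0.0000+0.0150+0.1000 = 0.1150 m
S_min ≈ 0.1400+3.0625+7.1600+0.1150  ⇒  S_min = 4191/400 m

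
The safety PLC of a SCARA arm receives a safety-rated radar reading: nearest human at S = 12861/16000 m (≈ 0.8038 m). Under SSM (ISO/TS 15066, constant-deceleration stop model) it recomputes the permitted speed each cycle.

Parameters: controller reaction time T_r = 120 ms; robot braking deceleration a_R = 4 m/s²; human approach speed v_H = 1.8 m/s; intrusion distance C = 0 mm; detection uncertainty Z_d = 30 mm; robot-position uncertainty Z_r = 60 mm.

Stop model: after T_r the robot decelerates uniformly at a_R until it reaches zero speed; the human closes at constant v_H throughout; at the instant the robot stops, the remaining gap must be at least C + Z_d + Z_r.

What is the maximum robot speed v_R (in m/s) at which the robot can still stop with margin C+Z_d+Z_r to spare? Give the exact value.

v_R_max = 3/4 m/s = 0.7500 m/s

collect terms ⇒ (1/8)·v_R² + (57/100)·v_R + (-1593/3200) = 0
  disc = (57/100)² − 4·(1/8)·(-1593/3200) = 91809/160000 ; √disc = 303/400
  v_R = (−(57/100) + 303/400) / (2·(1/8)) = 3/4 m/s
check:
T_s = v_R/a_R = (3/4)/4 = 0.1875 s
robot covers v_R·T_r = 0.7500·0.1200 = 0.0900 m before braking
braking distance = 0.7500²/(2·4.0000) = 0.0703 m
person approaches 1.8000·(0.1200+0.1875) = 0.5535 m
residual clearance needed = 0.0000+0.0300+0.0600 = 0.0900 m
sum ≈ 0.0900+0.0703+0.5535+0.0900 ≈ 0.8038 m = S ✓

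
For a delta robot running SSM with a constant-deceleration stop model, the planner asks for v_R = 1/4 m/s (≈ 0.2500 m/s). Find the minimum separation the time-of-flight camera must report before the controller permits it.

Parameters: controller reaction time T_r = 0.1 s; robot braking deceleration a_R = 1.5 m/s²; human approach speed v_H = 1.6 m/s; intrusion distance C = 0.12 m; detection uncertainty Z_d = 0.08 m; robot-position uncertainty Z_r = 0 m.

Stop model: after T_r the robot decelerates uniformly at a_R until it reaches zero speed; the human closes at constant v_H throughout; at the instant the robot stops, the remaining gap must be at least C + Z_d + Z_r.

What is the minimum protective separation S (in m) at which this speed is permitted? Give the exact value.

S_min = 269/400 m = 0.6725 m

braking lasts T_s = (1/4)/(3/2) = 0.1667 s
robot in T_r: 0.2500·0.1000 = 0.0250 m
braking distance = 0.2500²/(2·1.5000) = 0.0208 m
human over T_r+T_s: 1.6000·(0.1000+0.1667) = 0.4267 m
C+Z_d+Z_r = 0.1200+0.0800+0.0000 = 0.2000 m
S_min ≈ 0.0250+0.0208+0.4267+0.2000  ⇒  S_min = 269/400 m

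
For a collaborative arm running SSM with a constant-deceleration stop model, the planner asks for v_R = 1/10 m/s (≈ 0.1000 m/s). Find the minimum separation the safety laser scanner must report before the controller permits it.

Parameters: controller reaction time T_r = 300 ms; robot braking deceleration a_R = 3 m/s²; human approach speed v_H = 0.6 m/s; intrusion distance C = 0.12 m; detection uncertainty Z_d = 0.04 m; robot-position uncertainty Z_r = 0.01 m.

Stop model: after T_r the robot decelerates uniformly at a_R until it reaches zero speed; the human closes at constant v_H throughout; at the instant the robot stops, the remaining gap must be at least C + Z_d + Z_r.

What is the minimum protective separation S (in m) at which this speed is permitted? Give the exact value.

braking lasts T_s = (1/10)/3 = 0.0333 s
robot in T_r: 0.1000·0.3000 = 0.0300 m
robot covers 0.1000·0.0333 − ½·3.0000·0.0333² = 0.0017 m while stopping
human over T_r+T_s: 0.6000·(0.3000+0.0333) = 0.2000 m
residual clearance needed = 0.1200+0.0400+0.0100 = 0.1700 m
S_min ≈ 0.0300+0.0017+0.2000+0.1700  ⇒  S_min = 241/600 m

S_min = 241/600 m = 0.4017 m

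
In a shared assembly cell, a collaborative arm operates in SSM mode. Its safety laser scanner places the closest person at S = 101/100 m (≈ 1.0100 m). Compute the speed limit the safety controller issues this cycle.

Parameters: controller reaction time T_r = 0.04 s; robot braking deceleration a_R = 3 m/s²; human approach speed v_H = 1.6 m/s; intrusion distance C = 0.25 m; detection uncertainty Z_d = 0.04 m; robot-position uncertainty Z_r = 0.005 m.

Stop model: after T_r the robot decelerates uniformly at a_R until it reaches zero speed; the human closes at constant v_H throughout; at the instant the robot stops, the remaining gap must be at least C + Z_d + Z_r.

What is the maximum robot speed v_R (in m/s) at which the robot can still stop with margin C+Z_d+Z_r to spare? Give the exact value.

v_R_max = 9/10 m/s = 0.9000 m/s

quadratic (1/6)·v² + (43/75)·v + (-651/1000) = 0
  disc = (43/75)² − 4·(1/6)·(-651/1000) = 17161/22500 ; √disc = 131/150
  v_R = (−(43/75) + 131/150) / (2·(1/6)) = 9/10 m/s
check:
braking lasts T_s = (9/10)/3 = 0.3000 s
reaction-phase robot travel = 0.9000·0.0400 = 0.0360 m
robot under decel: 0.9000²/(2·3.0000) = 0.1350 m
person approaches 1.6000·(0.0400+0.3000) = 0.5440 m
residual clearance needed = 0.2500+0.0400+0.0050 = 0.2950 m
sum ≈ 0.0360+0.1350+0.5440+0.2950 ≈ 1.0100 m = S ✓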